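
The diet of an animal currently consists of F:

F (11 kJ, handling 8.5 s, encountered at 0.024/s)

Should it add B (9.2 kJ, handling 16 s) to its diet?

Intake rate on the current diet: R = (0.024×11) / (1 + 0.024×8.5) = 0.264/1.204 = 0.2193 kJ/s.
B: E/h = 9.2/16 = 0.575 kJ/s.
Since 0.575 > R, including B increases the long-run rate.

Yes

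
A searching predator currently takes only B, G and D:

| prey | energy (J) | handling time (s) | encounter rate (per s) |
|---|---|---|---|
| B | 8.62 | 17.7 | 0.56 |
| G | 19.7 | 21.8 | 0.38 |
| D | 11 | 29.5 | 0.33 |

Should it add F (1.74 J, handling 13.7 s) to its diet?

No

On B, G and D alone, R = ΣλE/(1+Σλh) = 15.94/28.93 = 0.5511 J/s.
F: E/h = 1.74/13.7 = 0.127 J/s.
0.127 < 0.5511, so adding F would lower the average — exclude it.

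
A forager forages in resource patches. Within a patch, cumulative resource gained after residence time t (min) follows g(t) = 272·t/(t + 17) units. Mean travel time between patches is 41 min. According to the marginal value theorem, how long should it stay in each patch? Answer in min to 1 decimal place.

26.4 min

By the marginal value theorem, leave when the instantaneous gain rate g'(t) equals the habitat-wide average g(t)/(T + t).
g'(t) = 272·17/(t + 17)². Setting 272·17/(t+17)² = 272t/[(t+17)(41+t)] gives 17(41+t) = t(t+17), so t² = 17×41 = 697.
t* = √697 = 26.4 min.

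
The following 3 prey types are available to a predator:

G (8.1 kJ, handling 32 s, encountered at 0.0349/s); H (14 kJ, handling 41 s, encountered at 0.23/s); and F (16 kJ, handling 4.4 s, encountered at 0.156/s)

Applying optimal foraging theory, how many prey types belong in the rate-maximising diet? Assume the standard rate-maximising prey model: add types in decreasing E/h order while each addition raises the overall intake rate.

Profitabilities (E/h, kJ/s): F 3.64, H 0.341, G 0.253. Add prey in this order while the next type's profitability exceeds the intake rate on those already taken.
Rate on top 1: 1.48. H: 0.341 < 1.48 → exclude; stop.
Optimal diet: F — 1 of 3 types.

1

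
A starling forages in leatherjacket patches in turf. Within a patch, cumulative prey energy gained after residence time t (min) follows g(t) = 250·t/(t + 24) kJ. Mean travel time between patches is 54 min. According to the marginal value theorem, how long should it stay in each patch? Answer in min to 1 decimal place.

36.0 min

Maximise g(t)/(T+t): set derivative to zero → g'(t)(T+t) = g(t).
g'(t) = 250·24/(t + 24)². Setting 250·24/(t+24)² = 250t/[(t+24)(54+t)] gives 24(54+t) = t(t+24), so t² = 24×54 = 1296.
t* = √1296 = 36 min.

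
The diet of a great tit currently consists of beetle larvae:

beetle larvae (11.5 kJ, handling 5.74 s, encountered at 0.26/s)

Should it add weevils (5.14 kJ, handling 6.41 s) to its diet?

On beetle larvae alone, R = ΣλE/(1+Σλh) = 2.99/2.492 = 1.2 kJ/s.
Profitability of weevils: 5.14/6.41 = 0.8019 kJ/s.
Since 0.8019 < R, time spent handling weevils is better spent searching.

No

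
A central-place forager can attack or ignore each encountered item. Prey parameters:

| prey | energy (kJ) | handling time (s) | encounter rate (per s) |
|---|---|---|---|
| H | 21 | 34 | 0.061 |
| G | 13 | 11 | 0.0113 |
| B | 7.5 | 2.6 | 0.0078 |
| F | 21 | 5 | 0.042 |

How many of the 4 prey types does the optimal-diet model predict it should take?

E/h in descending order: F 4.2, B 2.88, G 1.18, H 0.618 kJ/s. The optimal diet is the largest prefix of this list for which every included type satisfies E_i/h_i > R on the types above it.
Rate on top 1: 0.7289. B: 2.88 > 0.7289 → include.
Rate on top 2: 0.7645. G: 1.18 > 0.7645 → include.
Rate on top 3: 0.8028. H: 0.618 < 0.8028 → exclude; stop.
Optimal diet: F, B, G — 3 of 4 types.

3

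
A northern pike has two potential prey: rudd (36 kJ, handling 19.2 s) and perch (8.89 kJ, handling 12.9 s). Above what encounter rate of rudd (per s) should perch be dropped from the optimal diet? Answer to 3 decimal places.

The zero-one rule: include perch iff E₂/h₂ > λE₁/(1+λh₁). Equality gives the switch point.
λE₁h₂ = E₂ + λE₂h₁ ⇒ λ = E₂/(E₁h₂ − E₂h₁) = 8.89/(464.4 − 170.7) = 0.03027 per s.

0.030 per s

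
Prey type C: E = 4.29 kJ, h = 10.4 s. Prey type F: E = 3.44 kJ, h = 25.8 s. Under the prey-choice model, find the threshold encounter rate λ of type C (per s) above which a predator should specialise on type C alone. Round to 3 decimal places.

At the threshold, the rate on type C alone equals the profitability of type F: λ·4.29/(1 + λ·10.4) = 3.44/25.8 = 0.1333.
Rearranging, λ(4.29 − 0.1333×10.4) = 0.1333, so λ = 0.1333/2.903 = 0.04592 per s.

0.046 per s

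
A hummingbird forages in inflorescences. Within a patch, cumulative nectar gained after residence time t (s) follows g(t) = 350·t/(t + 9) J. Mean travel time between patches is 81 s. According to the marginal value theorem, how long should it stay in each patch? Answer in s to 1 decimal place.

Maximise g(t)/(T+t): set derivative to zero → g'(t)(T+t) = g(t).
g'(t) = 350·9/(t + 9)². Setting 350·9/(t+9)² = 350t/[(t+9)(81+t)] gives 9(81+t) = t(t+9), so t² = 9×81 = 729.
t* = √729 = 27 s.

27.0 s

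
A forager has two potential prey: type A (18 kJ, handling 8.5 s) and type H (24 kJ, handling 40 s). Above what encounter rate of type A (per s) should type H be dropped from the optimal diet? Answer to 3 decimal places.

The zero-one rule: include type H iff E₂/h₂ > λE₁/(1+λh₁). Equality gives the switch point.
λE₁h₂ = E₂ + λE₂h₁ ⇒ λ = E₂/(E₁h₂ − E₂h₁) = 24/(720 − 204) = 0.04651 per s.

0.047 per s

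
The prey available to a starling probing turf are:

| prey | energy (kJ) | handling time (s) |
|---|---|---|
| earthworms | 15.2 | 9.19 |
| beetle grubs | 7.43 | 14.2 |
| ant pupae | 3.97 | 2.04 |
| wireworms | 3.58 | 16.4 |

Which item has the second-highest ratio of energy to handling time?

earthworms

Profitability E/h (kJ/s): earthworms = 15.2/9.19 = 1.65, beetle grubs = 7.43/14.2 = 0.523, ant pupae = 3.97/2.04 = 1.95, wireworms = 3.58/16.4 = 0.218.
Ranked: ant pupae > earthworms > beetle grubs > wireworms.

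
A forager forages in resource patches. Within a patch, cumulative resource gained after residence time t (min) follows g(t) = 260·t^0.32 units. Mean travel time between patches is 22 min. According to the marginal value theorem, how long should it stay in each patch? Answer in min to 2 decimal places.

Optimal t* satisfies g'(t*) = g(t*)/(T + t*).
g'(t) = 0.32·260·t^-0.68. Setting 0.32·260·t^-0.68 = 260·t^0.32/(22+t) gives 0.32(22+t) = t, so 0.68·t = 0.32×22.
t* = 0.32×22/0.68 = 10.35 min.

10.35 min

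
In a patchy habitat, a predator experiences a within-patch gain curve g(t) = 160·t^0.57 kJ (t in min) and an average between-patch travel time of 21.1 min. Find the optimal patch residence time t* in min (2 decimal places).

27.97 min

Optimal t* satisfies g'(t*) = g(t*)/(T + t*).
g'(t) = 0.57·160·t^-0.43. Setting 0.57·160·t^-0.43 = 160·t^0.57/(21.1+t) gives 0.57(21.1+t) = t, so 0.43·t = 0.57×21.1.
t* = 0.57×21.1/0.43 = 27.97 min.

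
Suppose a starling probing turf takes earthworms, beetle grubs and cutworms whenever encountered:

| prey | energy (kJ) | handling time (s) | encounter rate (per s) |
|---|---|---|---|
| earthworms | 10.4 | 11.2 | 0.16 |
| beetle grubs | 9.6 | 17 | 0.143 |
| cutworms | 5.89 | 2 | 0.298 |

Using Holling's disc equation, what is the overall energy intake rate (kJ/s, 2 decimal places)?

R = (0.16×10.4 + 0.143×9.6 + 0.298×5.89) / (1 + 0.16×11.2 + 0.143×17 + 0.298×2) = 4.792/5.819 = 0.8235 kJ/s.

0.82 kJ/s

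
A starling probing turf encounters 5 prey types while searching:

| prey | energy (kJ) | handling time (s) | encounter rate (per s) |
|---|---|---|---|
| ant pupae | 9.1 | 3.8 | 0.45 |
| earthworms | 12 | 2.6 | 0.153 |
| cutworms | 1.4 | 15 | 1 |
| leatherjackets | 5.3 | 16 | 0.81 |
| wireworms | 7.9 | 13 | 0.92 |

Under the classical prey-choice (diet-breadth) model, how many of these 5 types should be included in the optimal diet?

E/h in descending order: earthworms 4.62, ant pupae 2.39, wireworms 0.608, leatherjackets 0.331, cutworms 0.0933 kJ/s. The optimal diet is the largest prefix of this list for which every included type satisfies E_i/h_i > R on the types above it.
Rate on top 1: 1.313. ant pupae: 2.39 > 1.313 → include.
Rate on top 2: 1.908. wireworms: 0.608 < 1.908 → exclude; stop.
Optimal diet: earthworms, ant pupae — 2 of 5 types.

2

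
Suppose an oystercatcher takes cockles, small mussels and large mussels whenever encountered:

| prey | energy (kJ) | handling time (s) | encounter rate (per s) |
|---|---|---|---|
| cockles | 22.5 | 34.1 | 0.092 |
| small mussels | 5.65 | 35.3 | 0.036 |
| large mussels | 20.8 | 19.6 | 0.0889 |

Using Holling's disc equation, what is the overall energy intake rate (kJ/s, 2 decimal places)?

0.58 kJ/s

R = Σλ_iE_i / (1 + Σλ_ih_i)
Numerator: 0.092×22.5 + 0.036×5.65 + 0.0889×20.8 = 4.123
Denominator: 1 + 0.092×34.1 + 0.036×35.3 + 0.0889×19.6 = 7.15
R = 4.123/7.15 = 0.5765 kJ/s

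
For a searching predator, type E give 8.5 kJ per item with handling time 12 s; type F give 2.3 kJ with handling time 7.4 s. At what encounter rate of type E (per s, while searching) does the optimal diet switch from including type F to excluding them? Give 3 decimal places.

0.065 per s

The zero-one rule: include type F iff E₂/h₂ > λE₁/(1+λh₁). Equality gives the switch point.
λE₁h₂ = E₂ + λE₂h₁ ⇒ λ = E₂/(E₁h₂ − E₂h₁) = 2.3/(62.9 − 27.6) = 0.06516 per s.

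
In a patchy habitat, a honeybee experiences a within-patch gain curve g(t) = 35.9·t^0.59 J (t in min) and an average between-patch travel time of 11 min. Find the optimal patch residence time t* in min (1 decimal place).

Optimal t* satisfies g'(t*) = g(t*)/(T + t*).
g'(t) = 0.59·35.9·t^-0.41. Setting 0.59·35.9·t^-0.41 = 35.9·t^0.59/(11+t) gives 0.59(11+t) = t, so 0.41·t = 0.59×11.
t* = 0.59×11/0.41 = 15.83 min.

15.8 min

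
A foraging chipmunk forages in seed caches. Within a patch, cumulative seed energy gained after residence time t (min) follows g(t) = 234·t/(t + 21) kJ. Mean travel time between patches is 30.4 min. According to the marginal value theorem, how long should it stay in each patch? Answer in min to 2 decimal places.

25.27 min

Maximise g(t)/(T+t): set derivative to zero → g'(t)(T+t) = g(t).
g'(t) = 234·21/(t + 21)². Setting 234·21/(t+21)² = 234t/[(t+21)(30.4+t)] gives 21(30.4+t) = t(t+21), so t² = 21×30.4 = 638.4.
t* = √638.4 = 25.27 min.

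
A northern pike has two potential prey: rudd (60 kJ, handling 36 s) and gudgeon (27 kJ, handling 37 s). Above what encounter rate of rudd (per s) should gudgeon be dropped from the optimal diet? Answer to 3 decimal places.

Drop gudgeon once their profitability E₂/h₂ falls below the rate achievable on rudd alone: E₂/h₂ = λE₁/(1 + λh₁).
Solve for λ: λE₁h₂ = E₂(1 + λh₁) → λ(E₁h₂ − E₂h₁) = E₂ → λ = E₂/(E₁h₂ − E₂h₁).
λ = 27/(60×37 − 27×36) = 27/1248 = 0.02163 per s.

0.022 per s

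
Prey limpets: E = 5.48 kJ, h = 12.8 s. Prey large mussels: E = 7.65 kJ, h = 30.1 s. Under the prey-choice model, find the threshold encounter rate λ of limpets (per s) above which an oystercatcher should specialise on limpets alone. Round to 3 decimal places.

At the threshold, the rate on limpets alone equals the profitability of large mussels: λ·5.48/(1 + λ·12.8) = 7.65/30.1 = 0.2542.
Rearranging, λ(5.48 − 0.2542×12.8) = 0.2542, so λ = 0.2542/2.227 = 0.1141 per s.

0.114 per s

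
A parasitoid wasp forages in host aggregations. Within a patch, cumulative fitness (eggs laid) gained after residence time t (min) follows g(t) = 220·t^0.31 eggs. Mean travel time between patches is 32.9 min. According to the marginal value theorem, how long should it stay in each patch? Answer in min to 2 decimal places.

Optimal t* satisfies g'(t*) = g(t*)/(T + t*).
g'(t) = 0.31·220·t^-0.69. Setting 0.31·220·t^-0.69 = 220·t^0.31/(32.9+t) gives 0.31(32.9+t) = t, so 0.69·t = 0.31×32.9.
t* = 0.31×32.9/0.69 = 14.78 min.

14.78 min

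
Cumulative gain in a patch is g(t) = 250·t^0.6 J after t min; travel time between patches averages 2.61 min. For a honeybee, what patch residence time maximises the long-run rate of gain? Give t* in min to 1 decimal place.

3.9 min

By the marginal value theorem, leave when the instantaneous gain rate g'(t) equals the habitat-wide average g(t)/(T + t).
g'(t) = 0.6·250·t^-0.4. Setting 0.6·250·t^-0.4 = 250·t^0.6/(2.61+t) gives 0.6(2.61+t) = t, so 0.40·t = 0.6×2.61.
t* = 0.6×2.61/0.40 = 3.915 min.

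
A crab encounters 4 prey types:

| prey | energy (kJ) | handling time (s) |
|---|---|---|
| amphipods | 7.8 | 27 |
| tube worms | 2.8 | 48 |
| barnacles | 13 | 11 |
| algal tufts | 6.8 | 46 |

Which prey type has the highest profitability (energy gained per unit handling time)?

In descending order of E/h:
barnacles: 13/11 = 1.18 kJ/s
amphipods: 7.8/27 = 0.289 kJ/s
algal tufts: 6.8/46 = 0.148 kJ/s
tube worms: 2.8/48 = 0.0583 kJ/s

barnacles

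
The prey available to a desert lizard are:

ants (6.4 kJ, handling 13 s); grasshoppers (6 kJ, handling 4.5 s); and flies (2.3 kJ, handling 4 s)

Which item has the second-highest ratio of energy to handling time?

flies

Profitability E/h (kJ/s): ants = 6.4/13 = 0.492, grasshoppers = 6/4.5 = 1.33, flies = 2.3/4 = 0.575.
Ranked: grasshoppers > flies > ants.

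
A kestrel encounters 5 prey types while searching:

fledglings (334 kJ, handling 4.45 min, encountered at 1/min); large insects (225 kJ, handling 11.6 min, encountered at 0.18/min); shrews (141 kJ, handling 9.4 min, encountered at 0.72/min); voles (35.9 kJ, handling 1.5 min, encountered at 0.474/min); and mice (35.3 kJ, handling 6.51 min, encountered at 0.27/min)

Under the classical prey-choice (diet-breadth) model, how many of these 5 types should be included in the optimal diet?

E/h in descending order: fledglings 75.1, voles 23.9, large insects 19.4, shrews 15, mice 5.42 kJ/min. The optimal diet is the largest prefix of this list for which every included type satisfies E_i/h_i > R on the types above it.
Rate on top 1: 61.28. voles: 23.9 < 61.28 → exclude; stop.
Optimal diet: fledglings — 1 of 5 types.

1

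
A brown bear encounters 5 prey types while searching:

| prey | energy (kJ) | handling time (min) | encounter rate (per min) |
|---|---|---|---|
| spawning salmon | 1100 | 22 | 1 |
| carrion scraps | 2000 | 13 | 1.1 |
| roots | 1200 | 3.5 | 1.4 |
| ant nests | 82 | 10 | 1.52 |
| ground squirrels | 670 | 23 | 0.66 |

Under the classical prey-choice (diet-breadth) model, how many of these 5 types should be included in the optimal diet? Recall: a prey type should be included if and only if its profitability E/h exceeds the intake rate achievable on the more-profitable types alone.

1

Rank by E/h (kJ/min): roots 343, carrion scraps 154, spawning salmon 50, ground squirrels 29.1, ant nests 8.2. Include each in turn until the next type's E/h falls below the running intake rate.
Rate on top 1: 284.7. carrion scraps: 154 < 284.7 → exclude; stop.
Optimal diet: roots — 1 of 5 types.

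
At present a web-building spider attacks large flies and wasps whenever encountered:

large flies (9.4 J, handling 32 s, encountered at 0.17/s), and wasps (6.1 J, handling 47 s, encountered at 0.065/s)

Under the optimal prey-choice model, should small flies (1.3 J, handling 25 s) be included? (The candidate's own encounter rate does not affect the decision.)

No

Current rate: (0.17×9.4 + 0.065×6.1)/(1 + 0.17×32 + 0.065×47) = 0.2101 J/s.
small flies: E/h = 1.3/25 = 0.052 J/s.
0.052 < 0.2101, so adding small flies would lower the average — exclude it.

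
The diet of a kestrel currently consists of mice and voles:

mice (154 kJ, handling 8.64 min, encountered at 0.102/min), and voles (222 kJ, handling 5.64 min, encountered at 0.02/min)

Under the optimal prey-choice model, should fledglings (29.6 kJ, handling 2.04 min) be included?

Current rate: (0.102×154 + 0.02×222)/(1 + 0.102×8.64 + 0.02×5.64) = 10.1 kJ/min.
fledglings: E/h = 29.6/2.04 = 14.51 kJ/min.
Since 14.51 > R, including fledglings increases the long-run rate.

Yes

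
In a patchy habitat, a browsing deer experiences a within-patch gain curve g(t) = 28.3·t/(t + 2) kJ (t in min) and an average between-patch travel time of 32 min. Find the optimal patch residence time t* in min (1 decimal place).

8.0 min

By the marginal value theorem, leave when the instantaneous gain rate g'(t) equals the habitat-wide average g(t)/(T + t).
g'(t) = 28.3·2/(t + 2)². Setting 28.3·2/(t+2)² = 28.3t/[(t+2)(32+t)] gives 2(32+t) = t(t+2), so t² = 2×32 = 64.
t* = √64 = 8 min.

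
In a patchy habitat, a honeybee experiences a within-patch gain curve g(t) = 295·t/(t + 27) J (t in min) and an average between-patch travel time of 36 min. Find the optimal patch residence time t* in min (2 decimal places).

Maximise g(t)/(T+t): set derivative to zero → g'(t)(T+t) = g(t).
g'(t) = 295·27/(t + 27)². Setting 295·27/(t+27)² = 295t/[(t+27)(36+t)] gives 27(36+t) = t(t+27), so t² = 27×36 = 972.
t* = √972 = 31.18 min.

31.18 min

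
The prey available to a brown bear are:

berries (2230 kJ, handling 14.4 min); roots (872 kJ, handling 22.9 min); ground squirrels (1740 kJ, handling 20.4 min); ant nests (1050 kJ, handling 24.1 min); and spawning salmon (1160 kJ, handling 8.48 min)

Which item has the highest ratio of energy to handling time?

berries

Profitability E/h (kJ/min): berries = 2230/14.4 = 155, roots = 872/22.9 = 38.1, ground squirrels = 1740/20.4 = 85.3, ant nests = 1050/24.1 = 43.6, spawning salmon = 1160/8.48 = 137.
Ranked: berries > spawning salmon > ground squirrels > ant nests > roots.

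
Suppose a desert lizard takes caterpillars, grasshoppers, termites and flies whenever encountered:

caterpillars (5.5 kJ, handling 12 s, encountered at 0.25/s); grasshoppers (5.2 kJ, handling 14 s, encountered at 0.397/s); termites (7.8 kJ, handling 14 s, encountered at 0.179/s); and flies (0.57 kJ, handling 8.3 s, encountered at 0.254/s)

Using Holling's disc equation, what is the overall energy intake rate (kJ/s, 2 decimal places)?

R = (0.25×5.5 + 0.397×5.2 + 0.179×7.8 + 0.254×0.57) / (1 + 0.25×12 + 0.397×14 + 0.179×14 + 0.254×8.3) = 4.98/14.17 = 0.3514 kJ/s.

0.35 kJ/s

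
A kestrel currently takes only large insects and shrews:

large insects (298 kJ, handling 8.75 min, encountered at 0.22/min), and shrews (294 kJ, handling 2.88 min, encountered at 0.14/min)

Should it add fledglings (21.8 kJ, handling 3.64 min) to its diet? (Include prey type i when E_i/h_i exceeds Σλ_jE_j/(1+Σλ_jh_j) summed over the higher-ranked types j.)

Current rate: (0.22×298 + 0.14×294)/(1 + 0.22×8.75 + 0.14×2.88) = 32.07 kJ/min.
fledglings: E/h = 21.8/3.64 = 5.989 kJ/min.
5.989 < 32.07, so adding fledglings would lower the average — exclude it.

No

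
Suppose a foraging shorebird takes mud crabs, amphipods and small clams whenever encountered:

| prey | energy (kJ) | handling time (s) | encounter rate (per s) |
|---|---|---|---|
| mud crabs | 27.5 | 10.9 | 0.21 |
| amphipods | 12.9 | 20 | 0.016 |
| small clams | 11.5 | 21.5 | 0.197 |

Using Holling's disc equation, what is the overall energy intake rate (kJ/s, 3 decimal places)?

1.051 kJ/s

R = Σλ_iE_i / (1 + Σλ_ih_i)
Numerator: 0.21×27.5 + 0.016×12.9 + 0.197×11.5 = 8.247
Denominator: 1 + 0.21×10.9 + 0.016×20 + 0.197×21.5 = 7.845
R = 8.247/7.845 = 1.051 kJ/s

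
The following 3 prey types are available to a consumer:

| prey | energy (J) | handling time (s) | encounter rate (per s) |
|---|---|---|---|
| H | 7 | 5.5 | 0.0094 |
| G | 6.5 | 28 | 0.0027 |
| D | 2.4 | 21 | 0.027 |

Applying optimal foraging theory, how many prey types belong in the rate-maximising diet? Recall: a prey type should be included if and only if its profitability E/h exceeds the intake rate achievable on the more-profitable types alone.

Rank by E/h (J/s): H 1.27, G 0.232, D 0.114. Include each in turn until the next type's E/h falls below the running intake rate.
Rate on top 1: 0.06257. G: 0.232 > 0.06257 → include.
Rate on top 2: 0.07394. D: 0.114 > 0.07394 → include.
Optimal diet: H, G, D — 3 of 3 types.

3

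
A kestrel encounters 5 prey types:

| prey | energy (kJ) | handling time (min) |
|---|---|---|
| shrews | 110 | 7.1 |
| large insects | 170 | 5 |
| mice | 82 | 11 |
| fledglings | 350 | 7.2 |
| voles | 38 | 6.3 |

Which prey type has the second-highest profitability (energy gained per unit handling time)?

large insects

Profitability E/h (kJ/min): shrews = 110/7.1 = 15.5, large insects = 170/5 = 34, mice = 82/11 = 7.45, fledglings = 350/7.2 = 48.6, voles = 38/6.3 = 6.03.
Ranked: fledglings > large insects > shrews > mice > voles.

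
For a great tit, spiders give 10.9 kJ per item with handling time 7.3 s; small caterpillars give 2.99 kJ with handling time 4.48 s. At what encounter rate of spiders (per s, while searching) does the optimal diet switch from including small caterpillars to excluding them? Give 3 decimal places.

At the threshold, the rate on spiders alone equals the profitability of small caterpillars: λ·10.9/(1 + λ·7.3) = 2.99/4.48 = 0.6674.
Rearranging, λ(10.9 − 0.6674×7.3) = 0.6674, so λ = 0.6674/6.028 = 0.1107 per s.

0.111 per s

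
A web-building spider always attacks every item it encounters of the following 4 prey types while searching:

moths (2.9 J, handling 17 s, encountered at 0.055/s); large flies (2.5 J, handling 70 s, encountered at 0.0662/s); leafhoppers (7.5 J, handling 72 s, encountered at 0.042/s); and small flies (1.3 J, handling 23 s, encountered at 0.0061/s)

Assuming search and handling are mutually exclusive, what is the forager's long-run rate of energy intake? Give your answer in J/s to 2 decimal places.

0.07 J/s

Energy encountered per unit search time: 0.055×2.9 + 0.0662×2.5 + 0.042×7.5 + 0.0061×1.3 = 0.6479 J/s.
Handling time per unit search time: 0.055×17 + 0.0662×70 + 0.042×72 + 0.0061×23 = 8.733.
Rate = 0.6479/(1 + 8.733) = 0.06657 J/s.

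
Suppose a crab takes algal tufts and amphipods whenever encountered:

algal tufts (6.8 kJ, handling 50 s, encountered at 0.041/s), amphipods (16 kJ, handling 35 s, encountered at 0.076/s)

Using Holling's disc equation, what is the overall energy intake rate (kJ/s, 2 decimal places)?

0.26 kJ/s

Energy encountered per unit search time: 0.041×6.8 + 0.076×16 = 1.495 kJ/s.
Handling time per unit search time: 0.041×50 + 0.076×35 = 4.71.
Rate = 1.495/(1 + 4.71) = 0.2618 kJ/s.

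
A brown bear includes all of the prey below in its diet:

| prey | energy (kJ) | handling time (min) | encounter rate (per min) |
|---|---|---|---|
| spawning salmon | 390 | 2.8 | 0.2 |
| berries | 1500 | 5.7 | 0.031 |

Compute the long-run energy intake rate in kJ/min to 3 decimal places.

71.688 kJ/min

R = Σλ_iE_i / (1 + Σλ_ih_i)
Numerator: 0.2×390 + 0.031×1500 = 124.5
Denominator: 1 + 0.2×2.8 + 0.031×5.7 = 1.737
R = 124.5/1.737 = 71.69 kJ/min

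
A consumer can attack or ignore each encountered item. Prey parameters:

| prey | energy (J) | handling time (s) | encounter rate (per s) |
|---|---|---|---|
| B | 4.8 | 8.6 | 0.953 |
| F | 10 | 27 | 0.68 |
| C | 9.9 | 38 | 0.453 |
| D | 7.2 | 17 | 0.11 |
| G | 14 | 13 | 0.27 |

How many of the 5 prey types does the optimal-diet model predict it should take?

1

E/h in descending order: G 1.08, B 0.558, D 0.424, F 0.37, C 0.261 J/s. The optimal diet is the largest prefix of this list for which every included type satisfies E_i/h_i > R on the types above it.
Rate on top 1: 0.8381. B: 0.558 < 0.8381 → exclude; stop.
Optimal diet: G — 1 of 5 types.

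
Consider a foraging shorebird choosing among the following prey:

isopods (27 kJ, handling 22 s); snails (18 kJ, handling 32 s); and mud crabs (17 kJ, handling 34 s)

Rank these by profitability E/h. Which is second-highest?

snails

In descending order of E/h:
isopods: 27/22 = 1.23 kJ/s
snails: 18/32 = 0.562 kJ/s
mud crabs: 17/34 = 0.5 kJ/s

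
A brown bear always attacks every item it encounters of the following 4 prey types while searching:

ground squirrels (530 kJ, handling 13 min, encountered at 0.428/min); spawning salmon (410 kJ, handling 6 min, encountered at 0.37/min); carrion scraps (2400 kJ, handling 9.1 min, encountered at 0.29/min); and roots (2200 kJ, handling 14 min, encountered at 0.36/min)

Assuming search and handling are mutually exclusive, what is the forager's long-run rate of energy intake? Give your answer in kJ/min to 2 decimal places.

Energy encountered per unit search time: 0.428×530 + 0.37×410 + 0.29×2400 + 0.36×2200 = 1867 kJ/min.
Handling time per unit search time: 0.428×13 + 0.37×6 + 0.29×9.1 + 0.36×14 = 15.46.
Rate = 1867/(1 + 15.46) = 113.4 kJ/min.

113.38 kJ/min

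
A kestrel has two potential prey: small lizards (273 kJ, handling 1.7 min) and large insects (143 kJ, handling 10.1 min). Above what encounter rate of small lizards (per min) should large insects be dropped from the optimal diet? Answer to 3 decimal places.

0.057 per min

At the threshold, the rate on small lizards alone equals the profitability of large insects: λ·273/(1 + λ·1.7) = 143/10.1 = 14.16.
Rearranging, λ(273 − 14.16×1.7) = 14.16, so λ = 14.16/248.9 = 0.05688 per min.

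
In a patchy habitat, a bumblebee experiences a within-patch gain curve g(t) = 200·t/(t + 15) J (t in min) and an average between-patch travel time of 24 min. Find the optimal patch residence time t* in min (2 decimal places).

By the marginal value theorem, leave when the instantaneous gain rate g'(t) equals the habitat-wide average g(t)/(T + t).
g'(t) = 200·15/(t + 15)². Setting 200·15/(t+15)² = 200t/[(t+15)(24+t)] gives 15(24+t) = t(t+15), so t² = 15×24 = 360.
t* = √360 = 18.97 min.

18.97 min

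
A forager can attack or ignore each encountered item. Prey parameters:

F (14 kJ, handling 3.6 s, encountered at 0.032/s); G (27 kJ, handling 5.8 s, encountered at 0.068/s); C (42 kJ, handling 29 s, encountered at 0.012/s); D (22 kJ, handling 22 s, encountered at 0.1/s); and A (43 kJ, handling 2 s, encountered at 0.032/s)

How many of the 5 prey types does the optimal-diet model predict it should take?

E/h in descending order: A 21.5, G 4.66, F 3.89, C 1.45, D 1 kJ/s. The optimal diet is the largest prefix of this list for which every included type satisfies E_i/h_i > R on the types above it.
Rate on top 1: 1.293. G: 4.66 > 1.293 → include.
Rate on top 2: 2.202. F: 3.89 > 2.202 → include.
Rate on top 3: 2.326. C: 1.45 < 2.326 → exclude; stop.
Optimal diet: A, G, F — 3 of 5 types.

3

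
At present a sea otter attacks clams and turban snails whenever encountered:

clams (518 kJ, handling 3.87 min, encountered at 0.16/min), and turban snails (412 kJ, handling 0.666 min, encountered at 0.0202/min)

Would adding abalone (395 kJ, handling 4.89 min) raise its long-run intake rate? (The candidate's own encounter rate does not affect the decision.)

Yes

Current rate: (0.16×518 + 0.0202×412)/(1 + 0.16×3.87 + 0.0202×0.666) = 55.86 kJ/min.
Profitability of abalone: 395/4.89 = 80.78 kJ/min.
Since 80.78 > R, including abalone increases the long-run rate.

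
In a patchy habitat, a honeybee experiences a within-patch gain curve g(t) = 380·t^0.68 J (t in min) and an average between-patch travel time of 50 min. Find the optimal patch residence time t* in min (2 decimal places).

Optimal t* satisfies g'(t*) = g(t*)/(T + t*).
g'(t) = 0.68·380·t^-0.32. Setting 0.68·380·t^-0.32 = 380·t^0.68/(50+t) gives 0.68(50+t) = t, so 0.32·t = 0.68×50.
t* = 0.68×50/0.32 = 106.3 min.

106.25 min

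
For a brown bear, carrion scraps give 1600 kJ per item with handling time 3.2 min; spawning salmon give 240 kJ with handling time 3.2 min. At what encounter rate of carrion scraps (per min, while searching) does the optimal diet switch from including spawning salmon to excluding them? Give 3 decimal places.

0.055 per min

Drop spawning salmon once their profitability E₂/h₂ falls below the rate achievable on carrion scraps alone: E₂/h₂ = λE₁/(1 + λh₁).
Solve for λ: λE₁h₂ = E₂(1 + λh₁) → λ(E₁h₂ − E₂h₁) = E₂ → λ = E₂/(E₁h₂ − E₂h₁).
λ = 240/(1600×3.2 − 240×3.2) = 240/4352 = 0.05515 per min.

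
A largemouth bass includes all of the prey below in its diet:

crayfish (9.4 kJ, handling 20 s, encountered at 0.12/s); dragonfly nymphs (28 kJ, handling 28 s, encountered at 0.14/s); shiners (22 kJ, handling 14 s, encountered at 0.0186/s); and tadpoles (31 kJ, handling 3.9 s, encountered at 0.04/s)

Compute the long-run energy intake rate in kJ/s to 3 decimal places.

R = (0.12×9.4 + 0.14×28 + 0.0186×22 + 0.04×31) / (1 + 0.12×20 + 0.14×28 + 0.0186×14 + 0.04×3.9) = 6.697/7.736 = 0.8657 kJ/s.

0.866 kJ/s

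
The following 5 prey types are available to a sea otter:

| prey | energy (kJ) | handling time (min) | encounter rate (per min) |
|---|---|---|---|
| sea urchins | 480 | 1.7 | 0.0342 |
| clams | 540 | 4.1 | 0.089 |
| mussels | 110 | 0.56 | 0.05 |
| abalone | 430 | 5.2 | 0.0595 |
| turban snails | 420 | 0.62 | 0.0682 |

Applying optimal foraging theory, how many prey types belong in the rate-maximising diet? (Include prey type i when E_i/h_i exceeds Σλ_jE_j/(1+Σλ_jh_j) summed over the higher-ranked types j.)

5

Profitabilities (E/h, kJ/min): turban snails 677, sea urchins 282, mussels 196, clams 132, abalone 82.7. Add prey in this order while the next type's profitability exceeds the intake rate on those already taken.
Rate on top 1: 27.48. sea urchins: 282 > 27.48 → include.
Rate on top 2: 40.95. mussels: 196 > 40.95 → include.
Rate on top 3: 44.81. clams: 132 > 44.81 → include.
Rate on top 4: 66.04. abalone: 82.7 > 66.04 → include.
Optimal diet: turban snails, sea urchins, mussels, clams, abalone — 5 of 5 types.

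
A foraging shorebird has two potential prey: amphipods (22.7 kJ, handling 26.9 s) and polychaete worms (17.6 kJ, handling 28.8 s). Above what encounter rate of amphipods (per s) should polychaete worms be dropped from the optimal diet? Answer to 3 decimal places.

0.098 per s

At the threshold, the rate on amphipods alone equals the profitability of polychaete worms: λ·22.7/(1 + λ·26.9) = 17.6/28.8 = 0.6111.
Rearranging, λ(22.7 − 0.6111×26.9) = 0.6111, so λ = 0.6111/6.261 = 0.0976 per s.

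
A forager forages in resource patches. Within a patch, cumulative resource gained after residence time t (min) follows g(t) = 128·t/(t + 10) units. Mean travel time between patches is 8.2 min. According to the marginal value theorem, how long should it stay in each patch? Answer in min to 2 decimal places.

9.06 min

Optimal t* satisfies g'(t*) = g(t*)/(T + t*).
g'(t) = 128·10/(t + 10)². Setting 128·10/(t+10)² = 128t/[(t+10)(8.2+t)] gives 10(8.2+t) = t(t+10), so t² = 10×8.2 = 82.
t* = √82 = 9.055 min.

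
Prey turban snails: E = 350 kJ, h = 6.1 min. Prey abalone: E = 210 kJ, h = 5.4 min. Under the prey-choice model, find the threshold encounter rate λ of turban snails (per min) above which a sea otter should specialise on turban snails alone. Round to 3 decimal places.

At the threshold, the rate on turban snails alone equals the profitability of abalone: λ·350/(1 + λ·6.1) = 210/5.4 = 38.89.
Rearranging, λ(350 − 38.89×6.1) = 38.89, so λ = 38.89/112.8 = 0.3448 per min.

0.345 per min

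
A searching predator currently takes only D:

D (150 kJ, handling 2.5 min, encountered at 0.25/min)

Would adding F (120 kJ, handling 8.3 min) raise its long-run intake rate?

No

On D alone, R = ΣλE/(1+Σλh) = 37.5/1.625 = 23.08 kJ/min.
F: E/h = 120/8.3 = 14.46 kJ/min.
14.46 < 23.08, so adding F would lower the average — exclude it.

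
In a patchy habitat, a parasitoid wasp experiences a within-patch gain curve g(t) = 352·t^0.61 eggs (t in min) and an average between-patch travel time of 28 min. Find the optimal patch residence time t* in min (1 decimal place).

43.8 min

By the marginal value theorem, leave when the instantaneous gain rate g'(t) equals the habitat-wide average g(t)/(T + t).
g'(t) = 0.61·352·t^-0.39. Setting 0.61·352·t^-0.39 = 352·t^0.61/(28+t) gives 0.61(28+t) = t, so 0.39·t = 0.61×28.
t* = 0.61×28/0.39 = 43.79 min.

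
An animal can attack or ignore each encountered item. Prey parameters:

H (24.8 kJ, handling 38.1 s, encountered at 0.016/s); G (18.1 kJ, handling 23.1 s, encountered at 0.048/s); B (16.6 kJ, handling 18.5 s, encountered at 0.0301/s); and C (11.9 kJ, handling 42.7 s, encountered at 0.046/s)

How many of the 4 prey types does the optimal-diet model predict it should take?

3

Rank by E/h (kJ/s): B 0.897, G 0.784, H 0.651, C 0.279. Include each in turn until the next type's E/h falls below the running intake rate.
Rate on top 1: 0.3209. G: 0.784 > 0.3209 → include.
Rate on top 2: 0.5134. H: 0.651 > 0.5134 → include.
Rate on top 3: 0.539. C: 0.279 < 0.539 → exclude; stop.
Optimal diet: B, G, H — 3 of 4 types.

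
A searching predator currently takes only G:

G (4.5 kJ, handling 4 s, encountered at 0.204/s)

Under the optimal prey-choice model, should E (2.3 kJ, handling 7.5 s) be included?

Current rate: (0.204×4.5)/(1 + 0.204×4) = 0.5055 kJ/s.
E: E/h = 2.3/7.5 = 0.3067 kJ/s.
0.3067 < 0.5055, so adding E would lower the average — exclude it.

No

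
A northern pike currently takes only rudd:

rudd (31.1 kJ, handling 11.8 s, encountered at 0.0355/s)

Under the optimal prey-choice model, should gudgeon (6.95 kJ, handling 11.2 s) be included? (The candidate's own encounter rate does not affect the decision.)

No

On rudd alone, R = ΣλE/(1+Σλh) = 1.104/1.419 = 0.7781 kJ/s.
Profitability of gudgeon: 6.95/11.2 = 0.6205 kJ/s.
Since 0.6205 < R, time spent handling gudgeon is better spent searching.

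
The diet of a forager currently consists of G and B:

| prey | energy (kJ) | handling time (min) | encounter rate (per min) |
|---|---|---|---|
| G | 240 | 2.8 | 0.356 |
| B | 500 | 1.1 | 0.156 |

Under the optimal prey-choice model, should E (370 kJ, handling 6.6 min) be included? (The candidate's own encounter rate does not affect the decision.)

No

On G and B alone, R = ΣλE/(1+Σλh) = 163.4/2.168 = 75.37 kJ/min.
Profitability of E: 370/6.6 = 56.06 kJ/min.
56.06 < 75.37, so adding E would lower the average — exclude it.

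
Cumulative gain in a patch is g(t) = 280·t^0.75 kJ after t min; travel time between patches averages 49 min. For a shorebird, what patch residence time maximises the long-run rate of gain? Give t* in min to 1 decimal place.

147.0 min

Maximise g(t)/(T+t): set derivative to zero → g'(t)(T+t) = g(t).
g'(t) = 0.75·280·t^-0.25. Setting 0.75·280·t^-0.25 = 280·t^0.75/(49+t) gives 0.75(49+t) = t, so 0.25·t = 0.75×49.
t* = 0.75×49/0.25 = 147 min.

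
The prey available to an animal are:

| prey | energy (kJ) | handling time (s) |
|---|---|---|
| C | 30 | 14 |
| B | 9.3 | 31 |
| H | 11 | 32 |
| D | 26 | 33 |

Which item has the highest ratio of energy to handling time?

C

Profitability E/h (kJ/s): C = 30/14 = 2.14, B = 9.3/31 = 0.3, H = 11/32 = 0.344, D = 26/33 = 0.788.
Ranked: C > D > H > B.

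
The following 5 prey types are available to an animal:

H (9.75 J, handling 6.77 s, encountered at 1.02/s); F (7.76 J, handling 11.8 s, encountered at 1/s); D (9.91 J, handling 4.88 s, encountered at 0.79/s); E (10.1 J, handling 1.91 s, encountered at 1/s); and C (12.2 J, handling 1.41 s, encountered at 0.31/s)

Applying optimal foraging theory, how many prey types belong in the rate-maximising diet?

2

E/h in descending order: C 8.65, E 5.29, D 2.03, H 1.44, F 0.658 J/s. The optimal diet is the largest prefix of this list for which every included type satisfies E_i/h_i > R on the types above it.
Rate on top 1: 2.632. E: 5.29 > 2.632 → include.
Rate on top 2: 4.147. D: 2.03 < 4.147 → exclude; stop.
Optimal diet: C, E — 2 of 5 types.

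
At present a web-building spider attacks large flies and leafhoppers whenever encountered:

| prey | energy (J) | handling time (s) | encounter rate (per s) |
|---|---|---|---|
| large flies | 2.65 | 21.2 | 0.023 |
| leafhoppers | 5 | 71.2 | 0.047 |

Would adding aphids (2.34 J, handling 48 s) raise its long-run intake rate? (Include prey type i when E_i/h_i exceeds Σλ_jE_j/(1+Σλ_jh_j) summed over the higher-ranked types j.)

No

On large flies and leafhoppers alone, R = ΣλE/(1+Σλh) = 0.2959/4.834 = 0.06122 J/s.
aphids: E/h = 2.34/48 = 0.04875 J/s.
Since 0.04875 < R, time spent handling aphids is better spent searching.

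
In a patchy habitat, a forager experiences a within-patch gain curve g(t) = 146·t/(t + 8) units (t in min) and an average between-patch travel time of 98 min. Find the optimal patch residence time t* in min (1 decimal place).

28.0 min

Optimal t* satisfies g'(t*) = g(t*)/(T + t*).
g'(t) = 146·8/(t + 8)². Setting 146·8/(t+8)² = 146t/[(t+8)(98+t)] gives 8(98+t) = t(t+8), so t² = 8×98 = 784.
t* = √784 = 28 min.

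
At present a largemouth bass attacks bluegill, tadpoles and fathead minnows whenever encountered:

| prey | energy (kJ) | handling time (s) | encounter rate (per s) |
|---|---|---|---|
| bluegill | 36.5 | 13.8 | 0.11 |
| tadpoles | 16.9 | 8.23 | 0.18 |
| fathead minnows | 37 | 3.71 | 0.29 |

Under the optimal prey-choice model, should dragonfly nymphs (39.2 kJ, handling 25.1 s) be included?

No

On bluegill, tadpoles and fathead minnows alone, R = ΣλE/(1+Σλh) = 17.79/5.075 = 3.505 kJ/s.
Profitability of dragonfly nymphs: 39.2/25.1 = 1.562 kJ/s.
1.562 < 3.505, so adding dragonfly nymphs would lower the average — exclude it.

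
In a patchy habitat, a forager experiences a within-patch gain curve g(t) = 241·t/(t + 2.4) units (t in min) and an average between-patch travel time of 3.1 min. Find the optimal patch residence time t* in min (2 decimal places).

By the marginal value theorem, leave when the instantaneous gain rate g'(t) equals the habitat-wide average g(t)/(T + t).
g'(t) = 241·2.4/(t + 2.4)². Setting 241·2.4/(t+2.4)² = 241t/[(t+2.4)(3.1+t)] gives 2.4(3.1+t) = t(t+2.4), so t² = 2.4×3.1 = 7.44.
t* = √7.44 = 2.728 min.

2.73 min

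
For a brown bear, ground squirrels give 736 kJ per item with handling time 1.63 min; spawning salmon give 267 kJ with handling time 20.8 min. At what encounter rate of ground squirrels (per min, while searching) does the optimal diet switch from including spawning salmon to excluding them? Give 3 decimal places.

0.018 per min

At the threshold, the rate on ground squirrels alone equals the profitability of spawning salmon: λ·736/(1 + λ·1.63) = 267/20.8 = 12.84.
Rearranging, λ(736 − 12.84×1.63) = 12.84, so λ = 12.84/715.1 = 0.01795 per min.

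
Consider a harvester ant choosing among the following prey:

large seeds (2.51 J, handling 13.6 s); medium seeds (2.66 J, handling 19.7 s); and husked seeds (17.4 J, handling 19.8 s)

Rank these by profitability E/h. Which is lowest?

Profitability E/h (J/s): large seeds = 2.51/13.6 = 0.185, medium seeds = 2.66/19.7 = 0.135, husked seeds = 17.4/19.8 = 0.879.
Ranked: husked seeds > large seeds > medium seeds.

medium seeds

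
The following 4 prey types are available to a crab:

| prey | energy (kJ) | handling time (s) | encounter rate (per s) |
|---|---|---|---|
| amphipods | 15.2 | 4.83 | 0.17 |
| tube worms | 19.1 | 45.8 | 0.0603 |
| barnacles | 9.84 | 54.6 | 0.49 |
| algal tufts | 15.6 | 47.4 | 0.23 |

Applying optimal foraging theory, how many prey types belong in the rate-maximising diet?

Profitabilities (E/h, kJ/s): amphipods 3.15, tube worms 0.417, algal tufts 0.329, barnacles 0.18. Add prey in this order while the next type's profitability exceeds the intake rate on those already taken.
Rate on top 1: 1.419. tube worms: 0.417 < 1.419 → exclude; stop.
Optimal diet: amphipods — 1 of 4 types.

1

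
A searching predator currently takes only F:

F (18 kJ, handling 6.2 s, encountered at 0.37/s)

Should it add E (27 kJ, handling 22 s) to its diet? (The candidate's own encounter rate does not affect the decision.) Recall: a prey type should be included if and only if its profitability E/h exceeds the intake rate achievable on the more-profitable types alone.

No

Current rate: (0.37×18)/(1 + 0.37×6.2) = 2.022 kJ/s.
E: E/h = 27/22 = 1.227 kJ/s.
1.227 < 2.022, so adding E would lower the average — exclude it.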